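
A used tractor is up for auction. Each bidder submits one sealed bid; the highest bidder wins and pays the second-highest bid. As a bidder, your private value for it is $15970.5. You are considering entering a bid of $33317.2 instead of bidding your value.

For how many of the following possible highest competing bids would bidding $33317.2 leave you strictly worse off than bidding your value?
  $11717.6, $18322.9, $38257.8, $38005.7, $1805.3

The deviation hurts exactly when the highest competing bid lies strictly between $15970.5 and $33317.2 — overbidding then wins at a price above your value.
$11717.6: below both → same outcome either way.
$18322.9: inside the interval → strictly worse (loss $2352.4).
$38257.8: above both → same outcome either way.
$38005.7: above both → same outcome either way.
$1805.3: below both → same outcome either way.
Count: 1.

1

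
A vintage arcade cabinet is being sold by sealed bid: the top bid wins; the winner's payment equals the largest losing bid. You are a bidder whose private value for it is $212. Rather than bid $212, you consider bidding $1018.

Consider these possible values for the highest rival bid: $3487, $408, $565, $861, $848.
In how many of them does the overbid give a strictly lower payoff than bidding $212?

The deviation hurts exactly when the highest competing bid lies strictly between $212 and $1018 — overbidding then wins at a price above your value.
$3487: above both → same outcome either way.
$408: inside the interval → strictly worse (loss $196).
$565: inside the interval → strictly worse (loss $353).
$861: inside the interval → strictly worse (loss $649).
$848: inside the interval → strictly worse (loss $636).
Count: 4.

4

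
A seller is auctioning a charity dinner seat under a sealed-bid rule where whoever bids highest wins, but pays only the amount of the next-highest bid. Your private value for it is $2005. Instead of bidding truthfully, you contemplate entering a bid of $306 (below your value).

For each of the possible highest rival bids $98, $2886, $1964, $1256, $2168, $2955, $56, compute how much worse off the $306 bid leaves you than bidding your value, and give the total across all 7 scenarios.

$790

The deviation costs you only when the competing bid falls strictly between $306 and $2005; elsewhere both bids give the same outcome.
$98: outcomes coincide → loss $0.
$2886: outcomes coincide → loss $0.
$1964: truthful payoff $41, deviation payoff $0 → loss $41.
$1256: truthful payoff $749, deviation payoff $0 → loss $749.
$2168: outcomes coincide → loss $0.
$2955: outcomes coincide → loss $0.
$56: outcomes coincide → loss $0.
Total loss = $41 + $749 = $790.
In a second-price auction your bid sets only whether you win, not what you pay, so bidding your true value is weakly dominant.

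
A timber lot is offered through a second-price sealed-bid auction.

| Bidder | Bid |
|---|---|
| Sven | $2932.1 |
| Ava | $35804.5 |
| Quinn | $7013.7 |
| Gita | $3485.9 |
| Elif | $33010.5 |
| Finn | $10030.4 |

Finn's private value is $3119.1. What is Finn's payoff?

Highest bid: Ava at $35804.5, so Ava wins.
Second-highest bid: Elif at $33010.5 — that is the price the winner pays.
Finn did not win, so Finn pays nothing and receives nothing: payoff $0.

$0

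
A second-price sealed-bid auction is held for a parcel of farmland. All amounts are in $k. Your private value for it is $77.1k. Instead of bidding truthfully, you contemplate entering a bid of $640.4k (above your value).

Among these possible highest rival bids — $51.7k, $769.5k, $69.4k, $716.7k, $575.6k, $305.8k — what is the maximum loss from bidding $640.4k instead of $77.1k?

$51.7k: same outcome either way → loss $0k.
$769.5k: same outcome either way → loss $0k.
$69.4k: same outcome either way → loss $0k.
$716.7k: same outcome either way → loss $0k.
$575.6k: truthful gives $0k, deviation gives −$498.5k → loss $498.5k.
$305.8k: truthful gives $0k, deviation gives −$228.7k → loss $228.7k.
Maximum loss: $498.5k.

$498.5k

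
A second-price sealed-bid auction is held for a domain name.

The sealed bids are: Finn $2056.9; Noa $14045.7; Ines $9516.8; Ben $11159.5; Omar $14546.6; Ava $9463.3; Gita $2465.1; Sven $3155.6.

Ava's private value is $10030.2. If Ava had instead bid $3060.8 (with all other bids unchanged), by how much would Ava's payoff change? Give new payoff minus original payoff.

$0

The highest bid among the other bidders is $14546.6; Ava's bid doesn't change that.
Original bid $9463.3: Ava is not highest (top rival bid is $14546.6); payoff $0.
Alternative bid $3060.8: Ava is not highest (top rival bid is $14546.6); payoff $0.
Change in payoff = $0 − ($0) = $0.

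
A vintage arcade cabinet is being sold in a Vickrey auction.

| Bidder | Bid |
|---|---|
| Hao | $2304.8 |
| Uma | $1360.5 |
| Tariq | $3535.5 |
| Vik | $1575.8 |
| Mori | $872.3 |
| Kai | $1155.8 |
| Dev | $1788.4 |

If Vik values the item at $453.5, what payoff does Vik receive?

$0

Highest bid: Tariq at $3535.5, so Tariq wins.
Second-highest bid: Hao at $2304.8 — that is the price the winner pays.
Vik did not win, so Vik pays nothing and receives nothing: payoff $0.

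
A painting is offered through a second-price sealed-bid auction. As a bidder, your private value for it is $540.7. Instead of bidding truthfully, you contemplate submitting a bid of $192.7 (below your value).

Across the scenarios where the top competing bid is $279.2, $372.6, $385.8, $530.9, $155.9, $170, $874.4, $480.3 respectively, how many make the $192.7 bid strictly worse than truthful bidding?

The deviation hurts exactly when the highest competing bid lies strictly between $192.7 and $540.7 — underbidding then forfeits a profitable win.
$279.2: inside the interval → strictly worse (loss $261.5).
$372.6: inside the interval → strictly worse (loss $168.1).
$385.8: inside the interval → strictly worse (loss $154.9).
$530.9: inside the interval → strictly worse (loss $9.8).
$155.9: below both → same outcome either way.
$170: below both → same outcome either way.
$874.4: above both → same outcome either way.
$480.3: inside the interval → strictly worse (loss $60.4).
Count: 5.

5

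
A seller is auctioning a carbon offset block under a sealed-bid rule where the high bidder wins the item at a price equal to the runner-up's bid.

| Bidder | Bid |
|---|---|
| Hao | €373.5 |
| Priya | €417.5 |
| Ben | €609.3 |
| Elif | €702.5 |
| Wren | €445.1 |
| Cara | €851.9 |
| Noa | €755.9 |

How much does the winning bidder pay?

Highest bid: Cara at €851.9, so Cara wins.
Second-highest bid: Noa at €755.9 — that is the price the winner pays.

€755.9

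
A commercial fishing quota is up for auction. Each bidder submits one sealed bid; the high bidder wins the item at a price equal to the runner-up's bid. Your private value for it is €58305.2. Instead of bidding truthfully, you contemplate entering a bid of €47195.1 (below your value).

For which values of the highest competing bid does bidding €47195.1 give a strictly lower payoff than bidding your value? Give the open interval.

If the competing bid is below €47195.1, both bids win at the same price — no difference.
If it is above €58305.2, both bids lose — no difference.
If it lies strictly between €47195.1 and €58305.2, bidding your value wins at a price below your value (positive payoff) while bidding €47195.1 loses (payoff 0).
So the deviation strictly hurts on the open interval (€47195.1, €58305.2).
Truthful bidding weakly dominates here: raising your bid can only win items priced above your value, and lowering it can only forfeit items priced below.

(€47195.1, €58305.2)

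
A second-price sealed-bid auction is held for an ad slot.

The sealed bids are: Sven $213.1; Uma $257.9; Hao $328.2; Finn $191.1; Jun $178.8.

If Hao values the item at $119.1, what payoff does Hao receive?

Highest bid: Hao at $328.2, so Hao wins.
Second-highest bid: Uma at $257.9 — that is the price the winner pays.
Hao's payoff = value − price = $119.1 − $257.9 = −$138.8.

−$138.8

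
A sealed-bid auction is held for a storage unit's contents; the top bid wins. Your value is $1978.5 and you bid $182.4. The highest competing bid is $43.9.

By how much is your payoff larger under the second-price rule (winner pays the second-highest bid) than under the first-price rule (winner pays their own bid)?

You have the highest bid, so you win under either rule.
Second-price: pay $43.9 → payoff $1934.6.
First-price: pay your own bid $182.4 → payoff $1796.1.
Difference = $1934.6 − ($1796.1) = $138.5.

$138.5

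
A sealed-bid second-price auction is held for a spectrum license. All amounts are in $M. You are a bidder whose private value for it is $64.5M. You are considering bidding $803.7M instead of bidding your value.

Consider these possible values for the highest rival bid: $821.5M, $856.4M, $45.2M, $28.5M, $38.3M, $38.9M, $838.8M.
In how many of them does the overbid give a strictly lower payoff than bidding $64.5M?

0

The deviation hurts exactly when the highest competing bid lies strictly between $64.5M and $803.7M — overbidding then wins at a price above your value.
$821.5M: above both → same outcome either way.
$856.4M: above both → same outcome either way.
$45.2M: below both → same outcome either way.
$28.5M: below both → same outcome either way.
$38.3M: below both → same outcome either way.
$38.9M: below both → same outcome either way.
$838.8M: above both → same outcome either way.
Count: 0.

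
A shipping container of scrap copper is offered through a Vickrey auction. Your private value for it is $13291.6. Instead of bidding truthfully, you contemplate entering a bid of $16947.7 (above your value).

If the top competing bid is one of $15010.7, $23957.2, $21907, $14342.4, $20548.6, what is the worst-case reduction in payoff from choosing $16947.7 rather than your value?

$1719.1

$15010.7: truthful gives $0, deviation gives −$1719.1 → loss $1719.1.
$23957.2: same outcome either way → loss $0.
$21907: same outcome either way → loss $0.
$14342.4: truthful gives $0, deviation gives −$1050.8 → loss $1050.8.
$20548.6: same outcome either way → loss $0.
Maximum loss: $1719.1.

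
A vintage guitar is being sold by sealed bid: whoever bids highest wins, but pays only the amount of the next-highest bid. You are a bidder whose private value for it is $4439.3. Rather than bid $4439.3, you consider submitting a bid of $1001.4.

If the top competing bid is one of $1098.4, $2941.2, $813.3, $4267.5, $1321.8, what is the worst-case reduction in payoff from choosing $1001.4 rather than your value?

$1098.4: truthful gives $3340.9, deviation gives $0 → loss $3340.9.
$2941.2: truthful gives $1498.1, deviation gives $0 → loss $1498.1.
$813.3: same outcome either way → loss $0.
$4267.5: truthful gives $171.8, deviation gives $0 → loss $171.8.
$1321.8: truthful gives $3117.5, deviation gives $0 → loss $3117.5.
Maximum loss: $3340.9.

$3340.9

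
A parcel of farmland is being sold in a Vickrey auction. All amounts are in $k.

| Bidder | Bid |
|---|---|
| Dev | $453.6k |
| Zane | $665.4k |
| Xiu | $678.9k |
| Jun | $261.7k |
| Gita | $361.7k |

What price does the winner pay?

$665.4k

Highest bid: Xiu at $678.9k, so Xiu wins.
Second-highest bid: Zane at $665.4k — that is the price the winner pays.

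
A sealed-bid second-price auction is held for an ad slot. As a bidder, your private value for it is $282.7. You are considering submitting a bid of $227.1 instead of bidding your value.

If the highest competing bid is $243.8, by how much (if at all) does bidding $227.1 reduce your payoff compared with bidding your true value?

$38.9

Bidding your value $282.7: you win (since $282.7 > $243.8) and pay $243.8. Payoff $38.9.
Bidding $227.1: you lose. Payoff $0.
The competing bid $243.8 lies between your shaded bid and your value, so underbidding forfeits an item you could have won at a profitable price.
Loss from deviating = $38.9 − ($0) = $38.9.
Truthful bidding weakly dominates here: raising your bid can only win items priced above your value, and lowering it can only forfeit items priced below.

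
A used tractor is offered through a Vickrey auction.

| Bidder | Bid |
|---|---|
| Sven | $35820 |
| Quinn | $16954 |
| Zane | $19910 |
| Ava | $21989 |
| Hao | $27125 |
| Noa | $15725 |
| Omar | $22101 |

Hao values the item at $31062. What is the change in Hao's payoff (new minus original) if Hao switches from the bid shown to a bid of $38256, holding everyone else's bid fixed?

−$4758

The highest bid among the other bidders is $35820; Hao's bid doesn't change that.
Original bid $27125: Hao is not highest (top rival bid is $35820); payoff $0.
Alternative bid $38256: Hao is highest, pays the top rival bid $35820; payoff $31062 − $35820 = −$4758.
Change in payoff = −$4758 − ($0) = −$4758.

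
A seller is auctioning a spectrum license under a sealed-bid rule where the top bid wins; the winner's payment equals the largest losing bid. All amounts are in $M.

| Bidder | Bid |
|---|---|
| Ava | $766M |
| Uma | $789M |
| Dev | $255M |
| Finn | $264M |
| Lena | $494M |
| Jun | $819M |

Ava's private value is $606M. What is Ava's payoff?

$0M

Highest bid: Jun at $819M, so Jun wins.
Second-highest bid: Uma at $789M — that is the price the winner pays.
Ava did not win, so Ava pays nothing and receives nothing: payoff $0M.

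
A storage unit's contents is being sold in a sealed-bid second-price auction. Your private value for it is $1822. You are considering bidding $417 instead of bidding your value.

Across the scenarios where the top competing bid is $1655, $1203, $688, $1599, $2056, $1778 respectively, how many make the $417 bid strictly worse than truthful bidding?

5

The deviation hurts exactly when the highest competing bid lies strictly between $417 and $1822 — underbidding then forfeits a profitable win.
$1655: inside the interval → strictly worse (loss $167).
$1203: inside the interval → strictly worse (loss $619).
$688: inside the interval → strictly worse (loss $1134).
$1599: inside the interval → strictly worse (loss $223).
$2056: above both → same outcome either way.
$1778: inside the interval → strictly worse (loss $44).
Count: 5.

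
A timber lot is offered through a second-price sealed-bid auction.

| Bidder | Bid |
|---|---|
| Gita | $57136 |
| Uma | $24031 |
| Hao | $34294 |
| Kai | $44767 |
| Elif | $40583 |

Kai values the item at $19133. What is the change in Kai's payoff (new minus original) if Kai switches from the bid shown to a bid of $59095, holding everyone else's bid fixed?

−$38003

The highest bid among the other bidders is $57136; Kai's bid doesn't change that.
Original bid $44767: Kai is not highest (top rival bid is $57136); payoff $0.
Alternative bid $59095: Kai is highest, pays the top rival bid $57136; payoff $19133 − $57136 = −$38003.
Change in payoff = −$38003 − ($0) = −$38003.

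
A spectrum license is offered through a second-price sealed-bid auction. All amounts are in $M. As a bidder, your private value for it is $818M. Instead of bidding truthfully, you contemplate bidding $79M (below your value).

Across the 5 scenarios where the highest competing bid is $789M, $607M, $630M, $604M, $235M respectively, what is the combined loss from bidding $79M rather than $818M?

$1225M

The deviation costs you only when the competing bid falls strictly between $79M and $818M; elsewhere both bids give the same outcome.
$789M: truthful payoff $29M, deviation payoff $0M → loss $29M.
$607M: truthful payoff $211M, deviation payoff $0M → loss $211M.
$630M: truthful payoff $188M, deviation payoff $0M → loss $188M.
$604M: truthful payoff $214M, deviation payoff $0M → loss $214M.
$235M: truthful payoff $583M, deviation payoff $0M → loss $583M.
Total loss = $29M + $211M + $188M + $214M + $583M = $1225M.
Truthful bidding weakly dominates here: raising your bid can only win items priced above your value, and lowering it can only forfeit items priced below.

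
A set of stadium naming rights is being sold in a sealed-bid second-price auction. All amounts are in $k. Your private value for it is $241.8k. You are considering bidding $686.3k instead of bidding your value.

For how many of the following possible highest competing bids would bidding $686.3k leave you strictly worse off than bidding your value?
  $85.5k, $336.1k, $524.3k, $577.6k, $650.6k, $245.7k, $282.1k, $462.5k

7

The deviation hurts exactly when the highest competing bid lies strictly between $241.8k and $686.3k — overbidding then wins at a price above your value.
$85.5k: below both → same outcome either way.
$336.1k: inside the interval → strictly worse (loss $94.3k).
$524.3k: inside the interval → strictly worse (loss $282.5k).
$577.6k: inside the interval → strictly worse (loss $335.8k).
$650.6k: inside the interval → strictly worse (loss $408.8k).
$245.7k: inside the interval → strictly worse (loss $3.9k).
$282.1k: inside the interval → strictly worse (loss $40.3k).
$462.5k: inside the interval → strictly worse (loss $220.7k).
Count: 7.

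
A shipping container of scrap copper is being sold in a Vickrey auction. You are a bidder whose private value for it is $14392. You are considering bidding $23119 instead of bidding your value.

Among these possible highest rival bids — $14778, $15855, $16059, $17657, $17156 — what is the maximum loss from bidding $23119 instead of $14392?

$14778: truthful gives $0, deviation gives −$386 → loss $386.
$15855: truthful gives $0, deviation gives −$1463 → loss $1463.
$16059: truthful gives $0, deviation gives −$1667 → loss $1667.
$17657: truthful gives $0, deviation gives −$3265 → loss $3265.
$17156: truthful gives $0, deviation gives −$2764 → loss $2764.
Maximum loss: $3265.

$3265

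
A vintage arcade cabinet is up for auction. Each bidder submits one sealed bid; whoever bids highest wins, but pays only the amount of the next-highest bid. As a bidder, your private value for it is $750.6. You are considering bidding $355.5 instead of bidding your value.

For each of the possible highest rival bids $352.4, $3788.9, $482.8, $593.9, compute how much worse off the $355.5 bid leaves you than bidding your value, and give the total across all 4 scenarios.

The deviation costs you only when the competing bid falls strictly between $355.5 and $750.6; elsewhere both bids give the same outcome.
$352.4: outcomes coincide → loss $0.
$3788.9: outcomes coincide → loss $0.
$482.8: truthful payoff $267.8, deviation payoff $0 → loss $267.8.
$593.9: truthful payoff $156.7, deviation payoff $0 → loss $156.7.
Total loss = $267.8 + $156.7 = $424.5.

$424.5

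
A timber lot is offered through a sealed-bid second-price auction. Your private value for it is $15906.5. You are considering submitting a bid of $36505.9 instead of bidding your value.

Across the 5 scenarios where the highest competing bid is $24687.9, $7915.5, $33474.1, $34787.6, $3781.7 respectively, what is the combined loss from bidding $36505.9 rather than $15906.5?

$45230.1

The deviation costs you only when the competing bid falls strictly between $15906.5 and $36505.9; elsewhere both bids give the same outcome.
$24687.9: truthful payoff $0, deviation payoff −$8781.4 → loss $8781.4.
$7915.5: outcomes coincide → loss $0.
$33474.1: truthful payoff $0, deviation payoff −$17567.6 → loss $17567.6.
$34787.6: truthful payoff $0, deviation payoff −$18881.1 → loss $18881.1.
$3781.7: outcomes coincide → loss $0.
Total loss = $8781.4 + $17567.6 + $18881.1 = $45230.1.
Truthful bidding weakly dominates here: raising your bid can only win items priced above your value, and lowering it can only forfeit items priced below.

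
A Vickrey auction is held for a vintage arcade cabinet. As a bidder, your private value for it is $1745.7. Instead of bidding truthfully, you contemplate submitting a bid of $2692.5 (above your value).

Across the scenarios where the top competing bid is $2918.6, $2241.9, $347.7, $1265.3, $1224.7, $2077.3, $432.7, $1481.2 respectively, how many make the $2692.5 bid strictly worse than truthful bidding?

The deviation hurts exactly when the highest competing bid lies strictly between $1745.7 and $2692.5 — overbidding then wins at a price above your value.
$2918.6: above both → same outcome either way.
$2241.9: inside the interval → strictly worse (loss $496.2).
$347.7: below both → same outcome either way.
$1265.3: below both → same outcome either way.
$1224.7: below both → same outcome either way.
$2077.3: inside the interval → strictly worse (loss $331.6).
$432.7: below both → same outcome either way.
$1481.2: below both → same outcome either way.
Count: 2.

2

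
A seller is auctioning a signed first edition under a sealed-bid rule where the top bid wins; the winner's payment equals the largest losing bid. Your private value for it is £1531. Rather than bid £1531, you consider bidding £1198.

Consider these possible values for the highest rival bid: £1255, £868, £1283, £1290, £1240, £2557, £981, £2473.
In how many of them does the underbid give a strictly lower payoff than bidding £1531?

The deviation hurts exactly when the highest competing bid lies strictly between £1198 and £1531 — underbidding then forfeits a profitable win.
£1255: inside the interval → strictly worse (loss £276).
£868: below both → same outcome either way.
£1283: inside the interval → strictly worse (loss £248).
£1290: inside the interval → strictly worse (loss £241).
£1240: inside the interval → strictly worse (loss £291).
£2557: above both → same outcome either way.
£981: below both → same outcome either way.
£2473: above both → same outcome either way.
Count: 4.

4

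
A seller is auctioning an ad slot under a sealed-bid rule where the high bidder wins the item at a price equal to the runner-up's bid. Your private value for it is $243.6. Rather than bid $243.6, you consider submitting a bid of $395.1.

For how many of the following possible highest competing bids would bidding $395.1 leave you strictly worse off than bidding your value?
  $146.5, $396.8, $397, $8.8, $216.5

The deviation hurts exactly when the highest competing bid lies strictly between $243.6 and $395.1 — overbidding then wins at a price above your value.
$146.5: below both → same outcome either way.
$396.8: above both → same outcome either way.
$397: above both → same outcome either way.
$8.8: below both → same outcome either way.
$216.5: below both → same outcome either way.
Count: 0.

0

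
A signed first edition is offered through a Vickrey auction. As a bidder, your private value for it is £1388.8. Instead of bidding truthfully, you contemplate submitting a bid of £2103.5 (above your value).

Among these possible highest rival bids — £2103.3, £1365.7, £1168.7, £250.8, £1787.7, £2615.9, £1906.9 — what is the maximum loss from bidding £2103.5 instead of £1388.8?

£2103.3: truthful gives £0, deviation gives −£714.5 → loss £714.5.
£1365.7: same outcome either way → loss £0.
£1168.7: same outcome either way → loss £0.
£250.8: same outcome either way → loss £0.
£1787.7: truthful gives £0, deviation gives −£398.9 → loss £398.9.
£2615.9: same outcome either way → loss £0.
£1906.9: truthful gives £0, deviation gives −£518.1 → loss £518.1.
Maximum loss: £714.5.

£714.5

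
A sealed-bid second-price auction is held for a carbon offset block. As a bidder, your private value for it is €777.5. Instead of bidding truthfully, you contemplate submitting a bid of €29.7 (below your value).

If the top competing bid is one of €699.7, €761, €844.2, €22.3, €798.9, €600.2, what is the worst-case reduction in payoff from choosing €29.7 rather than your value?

€699.7: truthful gives €77.8, deviation gives €0 → loss €77.8.
€761: truthful gives €16.5, deviation gives €0 → loss €16.5.
€844.2: same outcome either way → loss €0.
€22.3: same outcome either way → loss €0.
€798.9: same outcome either way → loss €0.
€600.2: truthful gives €177.3, deviation gives €0 → loss €177.3.
Maximum loss: €177.3.

€177.3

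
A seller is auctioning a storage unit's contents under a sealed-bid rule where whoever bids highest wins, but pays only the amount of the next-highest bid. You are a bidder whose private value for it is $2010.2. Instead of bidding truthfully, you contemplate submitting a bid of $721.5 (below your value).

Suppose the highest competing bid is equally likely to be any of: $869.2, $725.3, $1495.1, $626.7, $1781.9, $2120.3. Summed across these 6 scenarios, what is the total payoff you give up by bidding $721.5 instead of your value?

The deviation costs you only when the competing bid falls strictly between $721.5 and $2010.2; elsewhere both bids give the same outcome.
$869.2: truthful payoff $1141, deviation payoff $0 → loss $1141.
$725.3: truthful payoff $1284.9, deviation payoff $0 → loss $1284.9.
$1495.1: truthful payoff $515.1, deviation payoff $0 → loss $515.1.
$626.7: outcomes coincide → loss $0.
$1781.9: truthful payoff $228.3, deviation payoff $0 → loss $228.3.
$2120.3: outcomes coincide → loss $0.
Total loss = $1141 + $1284.9 + $515.1 + $228.3 = $3169.3.

$3169.3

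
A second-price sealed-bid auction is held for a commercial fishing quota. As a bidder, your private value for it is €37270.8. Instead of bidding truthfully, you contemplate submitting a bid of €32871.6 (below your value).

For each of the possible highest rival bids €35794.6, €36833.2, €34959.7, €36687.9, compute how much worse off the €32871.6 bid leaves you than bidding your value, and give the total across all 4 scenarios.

The deviation costs you only when the competing bid falls strictly between €32871.6 and €37270.8; elsewhere both bids give the same outcome.
€35794.6: truthful payoff €1476.2, deviation payoff €0 → loss €1476.2.
€36833.2: truthful payoff €437.6, deviation payoff €0 → loss €437.6.
€34959.7: truthful payoff €2311.1, deviation payoff €0 → loss €2311.1.
€36687.9: truthful payoff €582.9, deviation payoff €0 → loss €582.9.
Total loss = €1476.2 + €437.6 + €2311.1 + €582.9 = €4807.8.
In a second-price auction your bid sets only whether you win, not what you pay, so bidding your true value is weakly dominant.

€4807.8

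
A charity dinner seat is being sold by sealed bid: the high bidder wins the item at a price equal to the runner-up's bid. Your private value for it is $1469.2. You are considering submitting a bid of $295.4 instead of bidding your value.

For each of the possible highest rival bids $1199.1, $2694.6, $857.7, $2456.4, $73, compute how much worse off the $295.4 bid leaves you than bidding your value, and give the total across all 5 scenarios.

$881.6

The deviation costs you only when the competing bid falls strictly between $295.4 and $1469.2; elsewhere both bids give the same outcome.
$1199.1: truthful payoff $270.1, deviation payoff $0 → loss $270.1.
$2694.6: outcomes coincide → loss $0.
$857.7: truthful payoff $611.5, deviation payoff $0 → loss $611.5.
$2456.4: outcomes coincide → loss $0.
$73: outcomes coincide → loss $0.
Total loss = $270.1 + $611.5 = $881.6.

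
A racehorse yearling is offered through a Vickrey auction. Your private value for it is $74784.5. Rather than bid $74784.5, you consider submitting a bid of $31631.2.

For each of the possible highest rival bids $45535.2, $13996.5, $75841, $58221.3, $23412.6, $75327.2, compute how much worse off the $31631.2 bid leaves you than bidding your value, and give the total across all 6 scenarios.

The deviation costs you only when the competing bid falls strictly between $31631.2 and $74784.5; elsewhere both bids give the same outcome.
$45535.2: truthful payoff $29249.3, deviation payoff $0 → loss $29249.3.
$13996.5: outcomes coincide → loss $0.
$75841: outcomes coincide → loss $0.
$58221.3: truthful payoff $16563.2, deviation payoff $0 → loss $16563.2.
$23412.6: outcomes coincide → loss $0.
$75327.2: outcomes coincide → loss $0.
Total loss = $29249.3 + $16563.2 = $45812.5.

$45812.5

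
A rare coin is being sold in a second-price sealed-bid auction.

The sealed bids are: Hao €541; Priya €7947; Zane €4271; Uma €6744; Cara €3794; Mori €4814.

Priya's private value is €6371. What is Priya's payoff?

−€373

Highest bid: Priya at €7947, so Priya wins.
Second-highest bid: Uma at €6744 — that is the price the winner pays.
Priya's payoff = value − price = €6371 − €6744 = −€373.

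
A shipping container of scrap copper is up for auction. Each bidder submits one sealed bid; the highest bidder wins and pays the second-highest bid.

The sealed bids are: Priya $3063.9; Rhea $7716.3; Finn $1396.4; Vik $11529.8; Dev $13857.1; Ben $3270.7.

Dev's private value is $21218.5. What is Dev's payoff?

Highest bid: Dev at $13857.1, so Dev wins.
Second-highest bid: Vik at $11529.8 — that is the price the winner pays.
Dev's payoff = value − price = $21218.5 − $11529.8 = $9688.7.

$9688.7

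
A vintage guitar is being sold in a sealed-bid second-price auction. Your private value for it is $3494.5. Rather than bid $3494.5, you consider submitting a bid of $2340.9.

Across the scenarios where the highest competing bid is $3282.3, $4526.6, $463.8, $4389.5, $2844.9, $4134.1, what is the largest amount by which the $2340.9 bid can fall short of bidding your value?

$3282.3: truthful gives $212.2, deviation gives $0 → loss $212.2.
$4526.6: same outcome either way → loss $0.
$463.8: same outcome either way → loss $0.
$4389.5: same outcome either way → loss $0.
$2844.9: truthful gives $649.6, deviation gives $0 → loss $649.6.
$4134.1: same outcome either way → loss $0.
Maximum loss: $649.6.

$649.6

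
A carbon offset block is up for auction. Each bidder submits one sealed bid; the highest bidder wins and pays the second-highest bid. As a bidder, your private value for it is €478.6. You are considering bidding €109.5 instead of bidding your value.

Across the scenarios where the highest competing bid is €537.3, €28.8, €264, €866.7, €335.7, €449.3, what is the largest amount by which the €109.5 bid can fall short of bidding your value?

€537.3: same outcome either way → loss €0.
€28.8: same outcome either way → loss €0.
€264: truthful gives €214.6, deviation gives €0 → loss €214.6.
€866.7: same outcome either way → loss €0.
€335.7: truthful gives €142.9, deviation gives €0 → loss €142.9.
€449.3: truthful gives €29.3, deviation gives €0 → loss €29.3.
Maximum loss: €214.6.

€214.6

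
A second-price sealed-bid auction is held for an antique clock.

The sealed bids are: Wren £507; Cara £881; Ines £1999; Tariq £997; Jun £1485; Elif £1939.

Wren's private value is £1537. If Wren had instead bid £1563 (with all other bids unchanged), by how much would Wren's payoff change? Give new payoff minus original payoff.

£0

The highest bid among the other bidders is £1999; Wren's bid doesn't change that.
Original bid £507: Wren is not highest (top rival bid is £1999); payoff £0.
Alternative bid £1563: Wren is not highest (top rival bid is £1999); payoff £0.
Change in payoff = £0 − (£0) = £0.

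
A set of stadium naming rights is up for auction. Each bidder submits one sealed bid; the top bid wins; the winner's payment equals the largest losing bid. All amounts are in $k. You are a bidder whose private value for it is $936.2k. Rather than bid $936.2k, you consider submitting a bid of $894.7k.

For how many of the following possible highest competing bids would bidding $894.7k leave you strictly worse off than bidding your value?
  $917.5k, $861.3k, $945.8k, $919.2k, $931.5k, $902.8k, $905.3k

5

The deviation hurts exactly when the highest competing bid lies strictly between $894.7k and $936.2k — underbidding then forfeits a profitable win.
$917.5k: inside the interval → strictly worse (loss $18.7k).
$861.3k: below both → same outcome either way.
$945.8k: above both → same outcome either way.
$919.2k: inside the interval → strictly worse (loss $17k).
$931.5k: inside the interval → strictly worse (loss $4.7k).
$902.8k: inside the interval → strictly worse (loss $33.4k).
$905.3k: inside the interval → strictly worse (loss $30.9k).
Count: 5.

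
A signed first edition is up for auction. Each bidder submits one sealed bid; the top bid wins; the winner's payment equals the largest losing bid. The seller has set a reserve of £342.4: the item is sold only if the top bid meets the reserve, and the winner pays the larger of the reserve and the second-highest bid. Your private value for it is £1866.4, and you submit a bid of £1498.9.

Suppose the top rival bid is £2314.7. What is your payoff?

£0

Your bid £1498.9 is below the highest competing bid £2314.7, so you lose. Payoff £0.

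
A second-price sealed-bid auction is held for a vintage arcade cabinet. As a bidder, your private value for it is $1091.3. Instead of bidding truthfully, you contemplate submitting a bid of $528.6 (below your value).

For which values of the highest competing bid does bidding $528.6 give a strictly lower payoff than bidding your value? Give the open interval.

($528.6, $1091.3)

If the competing bid is below $528.6, both bids win at the same price — no difference.
If it is above $1091.3, both bids lose — no difference.
If it lies strictly between $528.6 and $1091.3, bidding your value wins at a price below your value (positive payoff) while bidding $528.6 loses (payoff 0).
So the deviation strictly hurts on the open interval ($528.6, $1091.3).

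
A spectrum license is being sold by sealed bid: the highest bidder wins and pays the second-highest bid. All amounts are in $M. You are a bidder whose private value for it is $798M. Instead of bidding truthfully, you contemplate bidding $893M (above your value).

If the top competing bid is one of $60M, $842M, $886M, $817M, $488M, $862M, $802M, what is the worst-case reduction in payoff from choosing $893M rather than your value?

$88M

$60M: same outcome either way → loss $0M.
$842M: truthful gives $0M, deviation gives −$44M → loss $44M.
$886M: truthful gives $0M, deviation gives −$88M → loss $88M.
$817M: truthful gives $0M, deviation gives −$19M → loss $19M.
$488M: same outcome either way → loss $0M.
$862M: truthful gives $0M, deviation gives −$64M → loss $64M.
$802M: truthful gives $0M, deviation gives −$4M → loss $4M.
Maximum loss: $88M.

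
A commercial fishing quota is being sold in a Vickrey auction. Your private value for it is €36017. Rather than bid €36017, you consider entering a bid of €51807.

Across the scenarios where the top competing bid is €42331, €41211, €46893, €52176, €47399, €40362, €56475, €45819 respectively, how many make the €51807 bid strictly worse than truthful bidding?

6

The deviation hurts exactly when the highest competing bid lies strictly between €36017 and €51807 — overbidding then wins at a price above your value.
€42331: inside the interval → strictly worse (loss €6314).
€41211: inside the interval → strictly worse (loss €5194).
€46893: inside the interval → strictly worse (loss €10876).
€52176: above both → same outcome either way.
€47399: inside the interval → strictly worse (loss €11382).
€40362: inside the interval → strictly worse (loss €4345).
€56475: above both → same outcome either way.
€45819: inside the interval → strictly worse (loss €9802).
Count: 6.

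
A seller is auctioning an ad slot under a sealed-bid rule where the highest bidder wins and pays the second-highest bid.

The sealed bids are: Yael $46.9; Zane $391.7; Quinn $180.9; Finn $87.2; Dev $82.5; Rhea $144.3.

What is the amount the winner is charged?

Highest bid: Zane at $391.7, so Zane wins.
Second-highest bid: Quinn at $180.9 — that is the price the winner pays.

$180.9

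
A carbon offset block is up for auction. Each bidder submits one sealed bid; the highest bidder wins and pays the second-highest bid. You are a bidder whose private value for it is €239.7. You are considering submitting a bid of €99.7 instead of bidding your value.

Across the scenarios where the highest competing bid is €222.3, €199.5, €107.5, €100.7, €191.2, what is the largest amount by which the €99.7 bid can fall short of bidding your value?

€139

€222.3: truthful gives €17.4, deviation gives €0 → loss €17.4.
€199.5: truthful gives €40.2, deviation gives €0 → loss €40.2.
€107.5: truthful gives €132.2, deviation gives €0 → loss €132.2.
€100.7: truthful gives €139, deviation gives €0 → loss €139.
€191.2: truthful gives €48.5, deviation gives €0 → loss €48.5.
Maximum loss: €139.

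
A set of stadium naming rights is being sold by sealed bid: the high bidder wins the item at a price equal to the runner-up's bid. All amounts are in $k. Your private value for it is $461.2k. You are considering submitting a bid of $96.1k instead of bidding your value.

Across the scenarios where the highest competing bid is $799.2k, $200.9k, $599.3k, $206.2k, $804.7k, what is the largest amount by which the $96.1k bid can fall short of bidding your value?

$799.2k: same outcome either way → loss $0k.
$200.9k: truthful gives $260.3k, deviation gives $0k → loss $260.3k.
$599.3k: same outcome either way → loss $0k.
$206.2k: truthful gives $255k, deviation gives $0k → loss $255k.
$804.7k: same outcome either way → loss $0k.
Maximum loss: $260.3k.

$260.3k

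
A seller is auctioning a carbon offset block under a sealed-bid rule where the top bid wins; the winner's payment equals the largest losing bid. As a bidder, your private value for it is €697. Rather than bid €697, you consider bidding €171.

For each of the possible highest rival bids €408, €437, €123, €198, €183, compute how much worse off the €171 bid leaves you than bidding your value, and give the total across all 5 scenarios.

€1562

The deviation costs you only when the competing bid falls strictly between €171 and €697; elsewhere both bids give the same outcome.
€408: truthful payoff €289, deviation payoff €0 → loss €289.
€437: truthful payoff €260, deviation payoff €0 → loss €260.
€123: outcomes coincide → loss €0.
€198: truthful payoff €499, deviation payoff €0 → loss €499.
€183: truthful payoff €514, deviation payoff €0 → loss €514.
Total loss = €289 + €260 + €499 + €514 = €1562.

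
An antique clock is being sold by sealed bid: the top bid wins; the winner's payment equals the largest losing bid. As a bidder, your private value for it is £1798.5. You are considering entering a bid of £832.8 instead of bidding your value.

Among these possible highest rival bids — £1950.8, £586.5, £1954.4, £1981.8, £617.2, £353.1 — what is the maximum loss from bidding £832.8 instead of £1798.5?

£1950.8: same outcome either way → loss £0.
£586.5: same outcome either way → loss £0.
£1954.4: same outcome either way → loss £0.
£1981.8: same outcome either way → loss £0.
£617.2: same outcome either way → loss £0.
£353.1: same outcome either way → loss £0.
Maximum loss: £0.

£0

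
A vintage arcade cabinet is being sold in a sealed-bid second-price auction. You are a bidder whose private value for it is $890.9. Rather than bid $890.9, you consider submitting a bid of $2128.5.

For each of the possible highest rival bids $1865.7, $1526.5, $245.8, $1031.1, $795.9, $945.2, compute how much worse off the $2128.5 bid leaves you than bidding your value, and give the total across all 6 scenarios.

The deviation costs you only when the competing bid falls strictly between $890.9 and $2128.5; elsewhere both bids give the same outcome.
$1865.7: truthful payoff $0, deviation payoff −$974.8 → loss $974.8.
$1526.5: truthful payoff $0, deviation payoff −$635.6 → loss $635.6.
$245.8: outcomes coincide → loss $0.
$1031.1: truthful payoff $0, deviation payoff −$140.2 → loss $140.2.
$795.9: outcomes coincide → loss $0.
$945.2: truthful payoff $0, deviation payoff −$54.3 → loss $54.3.
Total loss = $974.8 + $635.6 + $140.2 + $54.3 = $1804.9.
Truthful bidding weakly dominates here: raising your bid can only win items priced above your value, and lowering it can only forfeit items priced below.

$1804.9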